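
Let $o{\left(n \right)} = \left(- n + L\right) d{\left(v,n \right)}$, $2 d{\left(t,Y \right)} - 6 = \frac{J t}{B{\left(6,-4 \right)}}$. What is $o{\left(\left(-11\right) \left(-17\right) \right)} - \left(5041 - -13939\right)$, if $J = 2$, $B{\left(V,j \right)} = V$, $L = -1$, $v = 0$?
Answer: $-19544$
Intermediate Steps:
$d{\left(t,Y \right)} = 3 + \frac{t}{6}$ ($d{\left(t,Y \right)} = 3 + \frac{2 t \frac{1}{6}}{2} = 3 + \frac{\frac{1}{3} t}{2} = 3 + \frac{t}{6}$)
$o{\left(n \right)} = -3 - 3 n$ ($o{\left(n \right)} = \left(- n - 1\right) \left(3 + \frac{1}{6} \cdot 0\right) = \left(-1 - n\right) \left(3 + 0\right) = \left(-1 - n\right) 3 = -3 - 3 n$)
$o{\left(\left(-11\right) \left(-17\right) \right)} - \left(5041 - -13939\right) = \left(-3 - 3 \left(\left(-11\right) \left(-17\right)\right)\right) - \left(5041 - -13939\right) = \left(-3 - 561\right) - \left(5041 + 13939\right) = \left(-3 - 561\right) - 18980 = -564 - 18980 = -19544$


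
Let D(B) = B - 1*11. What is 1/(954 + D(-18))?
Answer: 1/925 ≈ 0.0010811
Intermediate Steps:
D(B) = -11 + B (D(B) = B - 11 = -11 + B)
1/(954 + D(-18)) = 1/(954 + (-11 - 18)) = 1/(954 - 29) = 1/925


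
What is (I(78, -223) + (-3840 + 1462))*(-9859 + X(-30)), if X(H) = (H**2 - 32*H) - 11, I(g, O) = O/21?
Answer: 133929870/7 ≈ 1.9133e+7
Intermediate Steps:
I(g, O) = O/21 (I(g, O) = O*(1/21) = O/21)
X(H) = -11 + H**2 - 32*H
(I(78, -223) + (-3840 + 1462))*(-9859 + X(-30)) = ((1/21)*(-223) + (-3840 + 1462))*(-9859 + (-11 + (-30)**2 - 32*(-30))) = (-223/21 - 2378)*(-9859 + (-11 + 900 + 960)) = -50161*(-9859 + 1849)/21 = -50161/21*(-8010) = 133929870/7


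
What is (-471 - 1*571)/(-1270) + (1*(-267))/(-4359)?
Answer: 813528/922655 ≈ 0.88173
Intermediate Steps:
(-471 - 1*571)/(-1270) + (1*(-267))/(-4359) = (-471 - 571)*(-1/1270) - 267*(-1/4359) = -1042*(-1/1270) + 89/1453 = 521/635 + 89/1453 = 813528/922655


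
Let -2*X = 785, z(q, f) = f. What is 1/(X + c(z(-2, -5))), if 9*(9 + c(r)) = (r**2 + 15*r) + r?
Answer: -18/7337 ≈ -0.0024533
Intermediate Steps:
c(r) = -9 + r**2/9 + 16*r/9 (c(r) = -9 + ((r**2 + 15*r) + r)/9 = -9 + (r**2 + 16*r)/9 = -9 + (r**2/9 + 16*r/9) = -9 + r**2/9 + 16*r/9)
X = -785/2 (X = -1/2*785 = -785/2 ≈ -392.50)
1/(X + c(z(-2, -5))) = 1/(-785/2 + (-9 + (1/9)*(-5)**2 + (16/9)*(-5))) = 1/(-785/2 + (-9 + (1/9)*25 - 80/9)) = 1/(-785/2 + (-9 + 25/9 - 80/9)) = 1/(-785/2 - 136/9) = 1/(-7337/18) = -18/7337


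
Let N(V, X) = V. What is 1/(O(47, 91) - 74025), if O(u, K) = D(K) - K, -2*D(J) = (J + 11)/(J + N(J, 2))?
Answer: -182/13489163 ≈ -1.3492e-5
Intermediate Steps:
D(J) = -(11 + J)/(4*J) (D(J) = -(J + 11)/(2*(J + J)) = -(11 + J)/(2*(2*J)) = -(11 + J)*1/(2*J)/2 = -(11 + J)/(4*J))
O(u, K) = -K + (-11 - K)/(4*K) (O(u, K) = (-11 - K)/(4*K) - K = -K + (-11 - K)/(4*K))
1/(O(47, 91) - 74025) = 1/((-¼ - 1*91 - 11/4/91) - 74025) = 1/((-¼ - 91 - 11/4*1/91) - 74025) = 1/((-¼ - 91 - 11/364) - 74025) = 1/(-16613/182 - 74025) = 1/(-13489163/182) = -182/13489163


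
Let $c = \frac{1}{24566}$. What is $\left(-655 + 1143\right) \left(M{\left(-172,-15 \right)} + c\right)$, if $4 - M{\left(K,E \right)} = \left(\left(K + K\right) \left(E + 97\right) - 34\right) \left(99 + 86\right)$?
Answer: $\frac{31317838732740}{12283} \approx 2.5497 \cdot 10^{9}$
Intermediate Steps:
$M{\left(K,E \right)} = 6294 - 370 K \left(97 + E\right)$ ($M{\left(K,E \right)} = 4 - \left(\left(K + K\right) \left(E + 97\right) - 34\right) \left(99 + 86\right) = 4 - \left(2 K \left(97 + E\right) - 34\right) 185 = 4 - \left(-34 + 2 K \left(97 + E\right)\right) 185 = 4 - \left(-6290 + 370 K \left(97 + E\right)\right) = 6294 - 370 K \left(97 + E\right)$)
$c = \frac{1}{24566} \approx 4.0707 \cdot 10^{-5}$
$\left(-655 + 1143\right) \left(M{\left(-172,-15 \right)} + c\right) = \left(-655 + 1143\right) \left(\left(6294 - -6173080 - \left(-5550\right) \left(-172\right)\right) + \frac{1}{24566}\right) = 488 \left(\left(6294 + 6173080 - 954600\right) + \frac{1}{24566}\right) = 488 \left(5224774 + \frac{1}{24566}\right) = 488 \cdot \frac{128351798085}{24566} = \frac{31317838732740}{12283}$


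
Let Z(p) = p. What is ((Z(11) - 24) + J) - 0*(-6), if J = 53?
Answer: 40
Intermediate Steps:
((Z(11) - 24) + J) - 0*(-6) = ((11 - 24) + 53) - 0*(-6) = (-13 + 53) - 1*0 = 40 + 0 = 40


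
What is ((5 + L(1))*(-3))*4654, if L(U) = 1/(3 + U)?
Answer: -146601/2 ≈ -73301.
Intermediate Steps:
((5 + L(1))*(-3))*4654 = ((5 + 1/(3 + 1))*(-3))*4654 = ((5 + 1/4)*(-3))*4654 = ((5 + ¼)*(-3))*4654 = ((21/4)*(-3))*4654 = -63/4*4654 = -146601/2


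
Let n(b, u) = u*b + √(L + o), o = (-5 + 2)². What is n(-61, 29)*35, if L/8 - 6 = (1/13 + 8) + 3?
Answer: -61915 + 35*√24609/13 ≈ -61493.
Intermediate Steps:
o = 9 (o = (-3)² = 9)
L = 1776/13 (L = 48 + 8*((1/13 + 8) + 3) = 48 + 8*(105/13 + 3) = 48 + 8*(144/13) = 48 + 1152/13 = 1776/13 ≈ 136.62)
n(b, u) = √24609/13 + b*u (n(b, u) = u*b + √(1776/13 + 9) = b*u + √(1893/13) = b*u + √24609/13 = √24609/13 + b*u)
n(-61, 29)*35 = (√24609/13 - 61*29)*35 = (√24609/13 - 1769)*35 = (-1769 + √24609/13)*35 = -61915 + 35*√24609/13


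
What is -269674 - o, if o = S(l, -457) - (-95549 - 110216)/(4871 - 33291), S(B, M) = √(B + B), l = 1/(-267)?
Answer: -218969409/812 - I*√534/267 ≈ -2.6967e+5 - 0.086548*I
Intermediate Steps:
l = -1/267 ≈ -0.0037453
S(B, M) = √2*√B (S(B, M) = √(2*B) = √2*√B)
o = -5879/812 + I*√534/267 (o = √2*√(-1/267) - (-95549 - 110216)/(4871 - 33291) = √2*(I*√267/267) - (-205765)/(-28420) = I*√534/267 - (-205765)*(-1)/28420 = I*√534/267 - 1*5879/812 = I*√534/267 - 5879/812 = -5879/812 + I*√534/267 ≈ -7.2402 + 0.086548*I)
-269674 - o = -269674 - (-5879/812 + I*√534/267) = -269674 + (5879/812 - I*√534/267) = -218969409/812 - I*√534/267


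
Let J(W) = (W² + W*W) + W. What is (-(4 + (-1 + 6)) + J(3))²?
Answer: 144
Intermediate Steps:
J(W) = W + 2*W² (J(W) = (W² + W²) + W = 2*W² + W = W + 2*W²)
(-(4 + (-1 + 6)) + J(3))² = (-(4 + (-1 + 6)) + 3*(1 + 2*3))² = (-(4 + 5) + 3*(1 + 6))² = (-1*9 + 3*7)² = (-9 + 21)² = 12² = 144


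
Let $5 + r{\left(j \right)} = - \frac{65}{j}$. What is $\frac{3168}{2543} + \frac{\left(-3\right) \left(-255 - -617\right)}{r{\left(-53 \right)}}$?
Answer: $\frac{73501797}{254300} \approx 289.04$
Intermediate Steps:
$r{\left(j \right)} = -5 - \frac{65}{j}$
$\frac{3168}{2543} + \frac{\left(-3\right) \left(-255 - -617\right)}{r{\left(-53 \right)}} = \frac{3168}{2543} + \frac{\left(-3\right) \left(-255 - -617\right)}{-5 - \frac{65}{-53}} = 3168 \cdot \frac{1}{2543} + \frac{\left(-3\right) \left(-255 + 617\right)}{-5 - - \frac{65}{53}} = \frac{3168}{2543} + \frac{\left(-3\right) 362}{-5 + \frac{65}{53}} = \frac{3168}{2543} - \frac{1086}{- \frac{200}{53}} = \frac{3168}{2543} - - \frac{28779}{100} = \frac{3168}{2543} + \frac{28779}{100} = \frac{73501797}{254300}$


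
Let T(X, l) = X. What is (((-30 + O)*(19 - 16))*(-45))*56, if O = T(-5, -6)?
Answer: 264600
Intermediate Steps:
O = -5
(((-30 + O)*(19 - 16))*(-45))*56 = (((-30 - 5)*(19 - 16))*(-45))*56 = (-35*3*(-45))*56 = -105*(-45)*56 = 4725*56 = 264600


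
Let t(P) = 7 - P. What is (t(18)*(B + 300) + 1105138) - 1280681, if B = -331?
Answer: -175202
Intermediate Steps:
(t(18)*(B + 300) + 1105138) - 1280681 = ((7 - 1*18)*(-331 + 300) + 1105138) - 1280681 = ((7 - 18)*(-31) + 1105138) - 1280681 = (-11*(-31) + 1105138) - 1280681 = (341 + 1105138) - 1280681 = 1105479 - 1280681 = -175202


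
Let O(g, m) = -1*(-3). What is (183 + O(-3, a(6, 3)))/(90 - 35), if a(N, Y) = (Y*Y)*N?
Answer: 186/55 ≈ 3.3818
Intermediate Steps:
a(N, Y) = N*Y² (a(N, Y) = Y²*N = N*Y²)
O(g, m) = 3
(183 + O(-3, a(6, 3)))/(90 - 35) = (183 + 3)/(90 - 35) = 186/55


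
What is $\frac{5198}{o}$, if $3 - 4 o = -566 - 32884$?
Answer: $\frac{20792}{33453} \approx 0.62153$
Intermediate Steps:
$o = \frac{33453}{4}$ ($o = \frac{3}{4} - \frac{-566 - 32884}{4} = \frac{3}{4} - - \frac{16725}{2} = \frac{3}{4} + \frac{16725}{2} = \frac{33453}{4} \approx 8363.3$)
$\frac{5198}{o} = \frac{5198}{\frac{33453}{4}} = 5198 \cdot \frac{4}{33453} = \frac{20792}{33453}$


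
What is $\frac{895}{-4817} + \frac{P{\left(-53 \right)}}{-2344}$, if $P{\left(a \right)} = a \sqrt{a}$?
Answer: $- \frac{895}{4817} + \frac{53 i \sqrt{53}}{2344} \approx -0.1858 + 0.16461 i$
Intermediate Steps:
$P{\left(a \right)} = a^{\frac{3}{2}}$
$\frac{895}{-4817} + \frac{P{\left(-53 \right)}}{-2344} = \frac{895}{-4817} + \frac{\left(-53\right)^{\frac{3}{2}}}{-2344} = 895 \left(- \frac{1}{4817}\right) + - 53 i \sqrt{53} \left(- \frac{1}{2344}\right) = - \frac{895}{4817} + \frac{53 i \sqrt{53}}{2344}$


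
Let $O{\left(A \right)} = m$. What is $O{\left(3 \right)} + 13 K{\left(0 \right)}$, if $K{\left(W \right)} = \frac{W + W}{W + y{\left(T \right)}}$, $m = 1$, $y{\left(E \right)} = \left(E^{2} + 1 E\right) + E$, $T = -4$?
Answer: $1$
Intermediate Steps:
$y{\left(E \right)} = E^{2} + 2 E$ ($y{\left(E \right)} = \left(E^{2} + E\right) + E = \left(E + E^{2}\right) + E = E^{2} + 2 E$)
$K{\left(W \right)} = \frac{2 W}{8 + W}$ ($K{\left(W \right)} = \frac{W + W}{W - 4 \left(2 - 4\right)} = \frac{2 W}{W - -8} = \frac{2 W}{W + 8} = \frac{2 W}{8 + W}$)
$O{\left(A \right)} = 1$
$O{\left(3 \right)} + 13 K{\left(0 \right)} = 1 + 13 \cdot 2 \cdot 0 \frac{1}{8 + 0} = 1 + 13 \cdot 2 \cdot 0 \cdot \frac{1}{8} = 1 + 13 \cdot 0 = 1 + 0 = 1$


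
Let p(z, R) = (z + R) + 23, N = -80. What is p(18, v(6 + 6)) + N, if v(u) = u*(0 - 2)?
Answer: -63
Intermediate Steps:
v(u) = -2*u (v(u) = u*(-2) = -2*u)
p(z, R) = 23 + R + z (p(z, R) = (R + z) + 23 = 23 + R + z)
p(18, v(6 + 6)) + N = (23 - 2*(6 + 6) + 18) - 80 = (23 - 2*12 + 18) - 80 = (23 - 24 + 18) - 80 = 17 - 80 = -63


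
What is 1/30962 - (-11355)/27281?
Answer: 351600791/844674322 ≈ 0.41626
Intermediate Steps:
1/30962 - (-11355)/27281 = 1/30962 - 1*(-11355/27281) = 1/30962 + 11355/27281 = 351600791/844674322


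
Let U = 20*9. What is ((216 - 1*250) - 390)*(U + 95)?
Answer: -116600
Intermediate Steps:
U = 180
((216 - 1*250) - 390)*(U + 95) = ((216 - 1*250) - 390)*(180 + 95) = ((216 - 250) - 390)*275 = (-34 - 390)*275 = -424*275 = -116600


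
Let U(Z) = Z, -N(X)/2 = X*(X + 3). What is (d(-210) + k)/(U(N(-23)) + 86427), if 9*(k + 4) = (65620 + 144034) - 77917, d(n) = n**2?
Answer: 528601/769563 ≈ 0.68688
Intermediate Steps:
N(X) = -2*X*(3 + X) (N(X) = -2*X*(X + 3) = -2*X*(3 + X))
k = 131701/9 (k = -4 + ((65620 + 144034) - 77917)/9 = -4 + (209654 - 77917)/9 = -4 + (1/9)*131737 = -4 + 131737/9 = 131701/9 ≈ 14633.)
(d(-210) + k)/(U(N(-23)) + 86427) = ((-210)**2 + 131701/9)/(-2*(-23)*(3 - 23) + 86427) = (44100 + 131701/9)/(-2*(-23)*(-20) + 86427) = 528601/(9*(-920 + 86427)) = (528601/9)/85507 = (528601/9)*(1/85507) = 528601/769563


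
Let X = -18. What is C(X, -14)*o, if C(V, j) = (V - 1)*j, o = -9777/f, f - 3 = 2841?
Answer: -433447/474 ≈ -914.45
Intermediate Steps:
f = 2844 (f = 3 + 2841 = 2844)
o = -3259/948 (o = -9777/2844 = -9777*1/2844 = -3259/948 ≈ -3.4378)
C(V, j) = j*(-1 + V) (C(V, j) = (-1 + V)*j = j*(-1 + V))
C(X, -14)*o = -14*(-1 - 18)*(-3259/948) = -14*(-19)*(-3259/948) = 266*(-3259/948) = -433447/474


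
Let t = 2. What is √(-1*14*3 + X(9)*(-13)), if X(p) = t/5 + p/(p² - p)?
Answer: 3*I*√2170/20 ≈ 6.9875*I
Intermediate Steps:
X(p) = ⅖ + p/(p² - p) (X(p) = 2/5 + p/(p² - p) = 2*(⅕) + p/(p² - p) = ⅖ + p/(p² - p))
√(-1*14*3 + X(9)*(-13)) = √(-1*14*3 + ((3 + 2*9)/(5*(-1 + 9)))*(-13)) = √(-14*3 + ((⅕)*(3 + 18)/8)*(-13)) = √(-42 + ((⅕)*(⅛)*21)*(-13)) = √(-42 + (21/40)*(-13)) = √(-42 - 273/40) = √(-1953/40) = 3*I*√2170/20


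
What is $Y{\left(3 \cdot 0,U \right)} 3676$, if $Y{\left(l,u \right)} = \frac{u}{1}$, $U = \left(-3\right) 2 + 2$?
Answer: $-14704$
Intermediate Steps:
$U = -4$ ($U = -6 + 2 = -4$)
$Y{\left(l,u \right)} = u$ ($Y{\left(l,u \right)} = u 1 = u$)
$Y{\left(3 \cdot 0,U \right)} 3676 = \left(-4\right) 3676 = -14704$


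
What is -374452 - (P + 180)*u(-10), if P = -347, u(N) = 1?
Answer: -374285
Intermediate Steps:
-374452 - (P + 180)*u(-10) = -374452 - (-347 + 180) = -374452 - (-167) = -374452 - 1*(-167) = -374452 + 167 = -374285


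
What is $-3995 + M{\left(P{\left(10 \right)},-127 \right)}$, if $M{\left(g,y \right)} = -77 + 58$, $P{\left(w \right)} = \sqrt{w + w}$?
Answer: $-4014$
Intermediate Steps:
$P{\left(w \right)} = \sqrt{2} \sqrt{w}$ ($P{\left(w \right)} = \sqrt{2 w} = \sqrt{2} \sqrt{w}$)
$M{\left(g,y \right)} = -19$
$-3995 + M{\left(P{\left(10 \right)},-127 \right)} = -3995 - 19 = -4014$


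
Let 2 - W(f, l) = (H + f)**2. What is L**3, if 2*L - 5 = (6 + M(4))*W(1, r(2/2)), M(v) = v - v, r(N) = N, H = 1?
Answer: -343/8 ≈ -42.875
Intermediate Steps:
W(f, l) = 2 - (1 + f)**2
M(v) = 0
L = -7/2 (L = 5/2 + ((6 + 0)*(2 - (1 + 1)**2))/2 = 5/2 + (6*(2 - 1*2**2))/2 = 5/2 + (6*(2 - 1*4))/2 = 5/2 + (6*(2 - 4))/2 = 5/2 + (6*(-2))/2 = 5/2 + (1/2)*(-12) = 5/2 - 6 = -7/2 ≈ -3.5000)
L**3 = (-7/2)**3 = -343/8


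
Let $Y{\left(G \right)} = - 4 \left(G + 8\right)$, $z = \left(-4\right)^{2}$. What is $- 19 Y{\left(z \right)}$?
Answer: $1824$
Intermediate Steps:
$z = 16$
$Y{\left(G \right)} = -32 - 4 G$ ($Y{\left(G \right)} = - 4 \left(8 + G\right) = -32 - 4 G$)
$- 19 Y{\left(z \right)} = - 19 \left(-32 - 64\right) = \left(-19\right) \left(-96\right) = 1824$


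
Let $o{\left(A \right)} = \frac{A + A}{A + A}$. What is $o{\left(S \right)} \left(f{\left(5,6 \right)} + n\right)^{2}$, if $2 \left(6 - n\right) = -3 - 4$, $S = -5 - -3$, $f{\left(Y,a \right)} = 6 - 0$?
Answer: $\frac{961}{4} \approx 240.25$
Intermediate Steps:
$f{\left(Y,a \right)} = 6$ ($f{\left(Y,a \right)} = 6 + 0 = 6$)
$S = -2$ ($S = -5 + 3 = -2$)
$o{\left(A \right)} = 1$ ($o{\left(A \right)} = \frac{2 A}{2 A} = 2 A \frac{1}{2 A} = 1$)
$n = \frac{19}{2}$ ($n = 6 - \frac{-3 - 4}{2} = 6 - - \frac{7}{2} = 6 + \frac{7}{2} = \frac{19}{2} \approx 9.5$)
$o{\left(S \right)} \left(f{\left(5,6 \right)} + n\right)^{2} = 1 \left(6 + \frac{19}{2}\right)^{2} = 1 \left(\frac{31}{2}\right)^{2} = 1 \cdot \frac{961}{4} = \frac{961}{4}$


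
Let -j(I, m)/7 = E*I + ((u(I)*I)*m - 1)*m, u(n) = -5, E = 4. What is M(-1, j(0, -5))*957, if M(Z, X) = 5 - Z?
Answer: 5742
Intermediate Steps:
j(I, m) = -28*I - 7*m*(-1 - 5*I*m) (j(I, m) = -7*(4*I + ((-5*I)*m - 1)*m) = -7*(4*I + (-5*I*m - 1)*m) = -7*(4*I + (-1 - 5*I*m)*m) = -7*(4*I + m*(-1 - 5*I*m)) = -28*I - 7*m*(-1 - 5*I*m))
M(-1, j(0, -5))*957 = (5 - 1*(-1))*957 = (5 + 1)*957 = 6*957 = 5742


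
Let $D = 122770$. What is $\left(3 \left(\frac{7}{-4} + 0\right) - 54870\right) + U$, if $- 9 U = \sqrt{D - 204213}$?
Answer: $- \frac{219501}{4} - \frac{i \sqrt{81443}}{9} \approx -54875.0 - 31.709 i$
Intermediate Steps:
$U = - \frac{i \sqrt{81443}}{9}$ ($U = - \frac{\sqrt{122770 - 204213}}{9} = - \frac{\sqrt{-81443}}{9} = - \frac{i \sqrt{81443}}{9} \approx - 31.709 i$)
$\left(3 \left(\frac{7}{-4} + 0\right) - 54870\right) + U = \left(3 \left(\frac{7}{-4} + 0\right) - 54870\right) - \frac{i \sqrt{81443}}{9} = \left(3 \left(7 \left(- \frac{1}{4}\right) + 0\right) - 54870\right) - \frac{i \sqrt{81443}}{9} = \left(3 \left(- \frac{7}{4} + 0\right) - 54870\right) - \frac{i \sqrt{81443}}{9} = \left(3 \left(- \frac{7}{4}\right) - 54870\right) - \frac{i \sqrt{81443}}{9} = \left(- \frac{21}{4} - 54870\right) - \frac{i \sqrt{81443}}{9} = - \frac{219501}{4} - \frac{i \sqrt{81443}}{9}$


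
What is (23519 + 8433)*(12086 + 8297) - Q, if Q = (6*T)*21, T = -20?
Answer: 651280136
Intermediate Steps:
Q = -2520 (Q = (6*(-20))*21 = -120*21 = -2520)
(23519 + 8433)*(12086 + 8297) - Q = (23519 + 8433)*(12086 + 8297) - 1*(-2520) = 31952*20383 + 2520 = 651277616 + 2520 = 651280136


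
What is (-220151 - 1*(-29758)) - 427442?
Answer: -617835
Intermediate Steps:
(-220151 - 1*(-29758)) - 427442 = (-220151 + 29758) - 427442 = -190393 - 427442 = -617835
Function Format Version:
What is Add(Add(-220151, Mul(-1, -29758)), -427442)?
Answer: -617835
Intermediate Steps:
Add(Add(-220151, Mul(-1, -29758)), -427442) = Add(Add(-220151, 29758), -427442) = Add(-190393, -427442) = -617835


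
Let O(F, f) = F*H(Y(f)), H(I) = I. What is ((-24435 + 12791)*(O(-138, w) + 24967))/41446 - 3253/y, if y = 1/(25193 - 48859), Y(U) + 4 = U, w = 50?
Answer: 1595262075236/20723 ≈ 7.6980e+7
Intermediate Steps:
Y(U) = -4 + U
y = -1/23666 (y = 1/(-23666) = -1/23666 ≈ -4.2255e-5)
O(F, f) = F*(-4 + f)
((-24435 + 12791)*(O(-138, w) + 24967))/41446 - 3253/y = ((-24435 + 12791)*(-138*(-4 + 50) + 24967))/41446 - 3253/(-1/23666) = -11644*(-138*46 + 24967)*(1/41446) - 3253*(-23666) = -11644*(-6348 + 24967)*(1/41446) + 76985498 = -11644*18619*(1/41446) + 76985498 = -216799636*1/41446 + 76985498 = -108399818/20723 + 76985498 = 1595262075236/20723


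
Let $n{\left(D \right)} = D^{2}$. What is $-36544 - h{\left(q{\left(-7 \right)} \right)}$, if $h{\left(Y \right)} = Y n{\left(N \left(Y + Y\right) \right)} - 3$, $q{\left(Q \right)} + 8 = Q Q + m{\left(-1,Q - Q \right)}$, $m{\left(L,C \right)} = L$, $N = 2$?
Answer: $-1060541$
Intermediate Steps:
$q{\left(Q \right)} = -9 + Q^{2}$ ($q{\left(Q \right)} = -8 + \left(Q Q - 1\right) = -8 + \left(Q^{2} - 1\right) = -8 + \left(-1 + Q^{2}\right) = -9 + Q^{2}$)
$h{\left(Y \right)} = -3 + 16 Y^{3}$ ($h{\left(Y \right)} = Y \left(2 \left(Y + Y\right)\right)^{2} - 3 = Y \left(2 \cdot 2 Y\right)^{2} - 3 = Y \left(4 Y\right)^{2} - 3 = Y 16 Y^{2} - 3 = 16 Y^{3} - 3 = -3 + 16 Y^{3}$)
$-36544 - h{\left(q{\left(-7 \right)} \right)} = -36544 - \left(-3 + 16 \left(-9 + \left(-7\right)^{2}\right)^{3}\right) = -36544 - \left(-3 + 16 \left(-9 + 49\right)^{3}\right) = -36544 - \left(-3 + 16 \cdot 40^{3}\right) = -36544 - \left(-3 + 16 \cdot 64000\right) = -36544 - \left(-3 + 1024000\right) = -36544 - 1023997 = -1060541$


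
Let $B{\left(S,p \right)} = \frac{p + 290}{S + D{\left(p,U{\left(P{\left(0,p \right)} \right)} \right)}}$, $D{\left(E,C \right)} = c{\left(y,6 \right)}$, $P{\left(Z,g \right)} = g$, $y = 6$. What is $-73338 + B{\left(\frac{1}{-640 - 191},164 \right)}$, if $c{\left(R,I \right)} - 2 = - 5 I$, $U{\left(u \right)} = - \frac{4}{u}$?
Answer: $- \frac{1706879196}{23269} \approx -73354.0$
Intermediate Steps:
$c{\left(R,I \right)} = 2 - 5 I$
$D{\left(E,C \right)} = -28$ ($D{\left(E,C \right)} = 2 - 30 = -28$)
$B{\left(S,p \right)} = \frac{290 + p}{-28 + S}$ ($B{\left(S,p \right)} = \frac{p + 290}{S - 28} = \frac{290 + p}{-28 + S}$)
$-73338 + B{\left(\frac{1}{-640 - 191},164 \right)} = -73338 + \frac{290 + 164}{-28 + \frac{1}{-640 - 191}} = -73338 + \frac{1}{-28 + \frac{1}{-831}} \cdot 454 = -73338 + \frac{1}{-28 - \frac{1}{831}} \cdot 454 = -73338 + \frac{1}{- \frac{23269}{831}} \cdot 454 = -73338 - \frac{377274}{23269} = - \frac{1706879196}{23269}$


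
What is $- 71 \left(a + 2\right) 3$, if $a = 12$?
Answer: $-2982$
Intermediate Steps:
$- 71 \left(a + 2\right) 3 = - 71 \left(12 + 2\right) 3 = - 71 \cdot 14 \cdot 3 = \left(-71\right) 42 = -2982$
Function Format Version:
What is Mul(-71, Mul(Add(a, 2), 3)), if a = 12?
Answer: -2982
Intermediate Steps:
Mul(-71, Mul(Add(a, 2), 3)) = Mul(-71, Mul(Add(12, 2), 3)) = Mul(-71, Mul(14, 3)) = Mul(-71, 42) = -2982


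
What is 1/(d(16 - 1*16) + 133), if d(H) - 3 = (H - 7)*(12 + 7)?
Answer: 1/3 ≈ 0.33333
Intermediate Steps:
d(H) = -130 + 19*H (d(H) = 3 + (H - 7)*(12 + 7) = 3 + (-7 + H)*19 = 3 + (-133 + 19*H) = -130 + 19*H)
1/(d(16 - 1*16) + 133) = 1/((-130 + 19*(16 - 1*16)) + 133) = 1/((-130 + 19*(16 - 16)) + 133) = 1/((-130 + 19*0) + 133) = 1/((-130 + 0) + 133) = 1/(-130 + 133) = 1/3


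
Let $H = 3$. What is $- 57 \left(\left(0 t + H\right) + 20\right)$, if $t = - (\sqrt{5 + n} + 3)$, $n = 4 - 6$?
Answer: $-1311$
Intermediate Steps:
$n = -2$ ($n = 4 - 6 = -2$)
$t = -3 - \sqrt{3}$ ($t = - (\sqrt{5 - 2} + 3) = - (\sqrt{3} + 3) = - (3 + \sqrt{3}) = -3 - \sqrt{3} \approx -4.732$)
$- 57 \left(\left(0 t + H\right) + 20\right) = - 57 \left(\left(0 \left(-3 - \sqrt{3}\right) + 3\right) + 20\right) = - 57 \left(\left(0 + 3\right) + 20\right) = - 57 \left(3 + 20\right) = \left(-57\right) 23 = -1311$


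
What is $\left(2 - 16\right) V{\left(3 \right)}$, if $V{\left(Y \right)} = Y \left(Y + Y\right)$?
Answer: $-252$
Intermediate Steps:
$V{\left(Y \right)} = 2 Y^{2}$ ($V{\left(Y \right)} = Y 2 Y = 2 Y^{2}$)
$\left(2 - 16\right) V{\left(3 \right)} = \left(2 - 16\right) 2 \cdot 3^{2} = \left(2 - 16\right) 2 \cdot 9 = \left(2 - 16\right) 18 = \left(-14\right) 18 = -252$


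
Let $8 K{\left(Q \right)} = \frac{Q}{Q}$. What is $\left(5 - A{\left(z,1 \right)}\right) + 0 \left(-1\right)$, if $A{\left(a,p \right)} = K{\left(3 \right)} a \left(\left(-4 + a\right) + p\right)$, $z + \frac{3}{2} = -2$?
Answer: $\frac{69}{32} \approx 2.1563$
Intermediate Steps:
$z = - \frac{7}{2}$ ($z = - \frac{3}{2} - 2 = - \frac{7}{2} \approx -3.5$)
$K{\left(Q \right)} = \frac{1}{8}$ ($K{\left(Q \right)} = \frac{Q \frac{1}{Q}}{8} = \frac{1}{8} \cdot 1 = \frac{1}{8}$)
$A{\left(a,p \right)} = \frac{a \left(-4 + a + p\right)}{8}$ ($A{\left(a,p \right)} = \frac{a}{8} \left(\left(-4 + a\right) + p\right) = \frac{a}{8} \left(-4 + a + p\right) = \frac{a \left(-4 + a + p\right)}{8}$)
$\left(5 - A{\left(z,1 \right)}\right) + 0 \left(-1\right) = \left(5 - \frac{1}{8} \left(- \frac{7}{2}\right) \left(-4 - \frac{7}{2} + 1\right)\right) + 0 \left(-1\right) = \left(5 - \frac{1}{8} \left(- \frac{7}{2}\right) \left(- \frac{13}{2}\right)\right) + 0 = \left(5 - \frac{91}{32}\right) + 0 = \frac{69}{32} + 0 = \frac{69}{32}$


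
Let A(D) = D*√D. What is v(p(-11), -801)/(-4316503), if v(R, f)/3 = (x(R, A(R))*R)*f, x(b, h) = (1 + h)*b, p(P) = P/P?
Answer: 4806/4316503 ≈ 0.0011134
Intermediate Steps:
A(D) = D^(3/2)
p(P) = 1
x(b, h) = b*(1 + h)
v(R, f) = 3*f*R²*(1 + R^(3/2)) (v(R, f) = 3*(((R*(1 + R^(3/2)))*R)*f) = 3*((R²*(1 + R^(3/2)))*f) = 3*(f*R²*(1 + R^(3/2))) = 3*f*R²*(1 + R^(3/2)))
v(p(-11), -801)/(-4316503) = (3*(-801)*(1² + 1^(7/2)))/(-4316503) = (3*(-801)*(1 + 1))*(-1/4316503) = (3*(-801)*2)*(-1/4316503) = -4806*(-1/4316503) = 4806/4316503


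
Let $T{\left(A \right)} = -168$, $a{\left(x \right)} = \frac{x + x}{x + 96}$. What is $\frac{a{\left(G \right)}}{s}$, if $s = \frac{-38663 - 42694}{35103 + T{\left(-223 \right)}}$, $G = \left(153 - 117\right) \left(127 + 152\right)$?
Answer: $- \frac{3898746}{4583111} \approx -0.85068$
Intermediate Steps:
$G = 10044$ ($G = 36 \cdot 279 = 10044$)
$a{\left(x \right)} = \frac{2 x}{96 + x}$
$s = - \frac{27119}{11645}$ ($s = \frac{-38663 - 42694}{35103 - 168} = - \frac{81357}{34935} = \left(-81357\right) \frac{1}{34935} = - \frac{27119}{11645} \approx -2.3288$)
$\frac{a{\left(G \right)}}{s} = \frac{2 \cdot 10044 \frac{1}{96 + 10044}}{- \frac{27119}{11645}} = 2 \cdot 10044 \cdot \frac{1}{10140} \left(- \frac{11645}{27119}\right) = \frac{1674}{845} \left(- \frac{11645}{27119}\right) = - \frac{3898746}{4583111}$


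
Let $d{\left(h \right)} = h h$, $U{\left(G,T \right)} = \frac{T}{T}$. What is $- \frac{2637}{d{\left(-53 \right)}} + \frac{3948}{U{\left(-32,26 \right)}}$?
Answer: $\frac{11087295}{2809} \approx 3947.1$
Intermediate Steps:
$U{\left(G,T \right)} = 1$
$d{\left(h \right)} = h^{2}$
$- \frac{2637}{d{\left(-53 \right)}} + \frac{3948}{U{\left(-32,26 \right)}} = - \frac{2637}{\left(-53\right)^{2}} + \frac{3948}{1} = - \frac{2637}{2809} + 3948 \cdot 1 = \left(-2637\right) \frac{1}{2809} + 3948 = - \frac{2637}{2809} + 3948 = \frac{11087295}{2809}$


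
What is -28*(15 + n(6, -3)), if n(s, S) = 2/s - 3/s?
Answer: -1246/3 ≈ -415.33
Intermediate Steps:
n(s, S) = -1/s
-28*(15 + n(6, -3)) = -28*(15 - 1/6) = -28*(15 - 1*⅙) = -28*(15 - ⅙) = -28*89/6 = -1246/3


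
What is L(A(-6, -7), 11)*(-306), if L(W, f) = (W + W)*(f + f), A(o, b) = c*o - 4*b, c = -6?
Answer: -861696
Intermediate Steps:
A(o, b) = -6*o - 4*b
L(W, f) = 4*W*f (L(W, f) = (2*W)*(2*f) = 4*W*f)
L(A(-6, -7), 11)*(-306) = (4*(-6*(-6) - 4*(-7))*11)*(-306) = (4*(36 + 28)*11)*(-306) = (4*64*11)*(-306) = 2816*(-306) = -861696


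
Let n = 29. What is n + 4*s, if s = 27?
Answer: 137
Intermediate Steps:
n + 4*s = 29 + 4*27 = 29 + 108 = 137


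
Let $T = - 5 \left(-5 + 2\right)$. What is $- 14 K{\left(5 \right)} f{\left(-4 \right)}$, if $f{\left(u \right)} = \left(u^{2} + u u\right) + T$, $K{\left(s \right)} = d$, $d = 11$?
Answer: $-7238$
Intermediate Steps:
$T = 15$ ($T = \left(-5\right) \left(-3\right) = 15$)
$K{\left(s \right)} = 11$
$f{\left(u \right)} = 15 + 2 u^{2}$ ($f{\left(u \right)} = \left(u^{2} + u u\right) + 15 = \left(u^{2} + u^{2}\right) + 15 = 2 u^{2} + 15 = 15 + 2 u^{2}$)
$- 14 K{\left(5 \right)} f{\left(-4 \right)} = \left(-14\right) 11 \left(15 + 2 \left(-4\right)^{2}\right) = - 154 \left(15 + 2 \cdot 16\right) = - 154 \left(15 + 32\right) = \left(-154\right) 47 = -7238$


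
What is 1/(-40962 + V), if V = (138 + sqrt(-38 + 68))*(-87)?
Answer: -8828/467563659 + 29*sqrt(30)/935127318 ≈ -1.8711e-5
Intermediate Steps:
V = -12006 - 87*sqrt(30) (V = (138 + sqrt(30))*(-87) = -12006 - 87*sqrt(30) ≈ -12483.)
1/(-40962 + V) = 1/(-40962 + (-12006 - 87*sqrt(30))) = 1/(-52968 - 87*sqrt(30))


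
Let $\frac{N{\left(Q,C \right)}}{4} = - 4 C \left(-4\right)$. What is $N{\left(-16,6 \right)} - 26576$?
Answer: $-26192$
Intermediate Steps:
$N{\left(Q,C \right)} = 64 C$ ($N{\left(Q,C \right)} = 4 - 4 C \left(-4\right) = 4 \cdot 16 C = 64 C$)
$N{\left(-16,6 \right)} - 26576 = 64 \cdot 6 - 26576 = 384 - 26576 = -26192$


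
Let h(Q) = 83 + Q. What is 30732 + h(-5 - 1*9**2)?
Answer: 30729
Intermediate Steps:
30732 + h(-5 - 1*9**2) = 30732 + (83 + (-5 - 1*9**2)) = 30732 + (83 + (-5 - 1*81)) = 30732 + (83 + (-5 - 81)) = 30732 + (83 - 86) = 30732 - 3 = 30729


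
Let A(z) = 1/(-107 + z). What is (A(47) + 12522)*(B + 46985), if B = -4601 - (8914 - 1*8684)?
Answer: 15835550563/30 ≈ 5.2785e+8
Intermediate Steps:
B = -4831 (B = -4601 - (8914 - 8684) = -4601 - 1*230 = -4601 - 230 = -4831)
(A(47) + 12522)*(B + 46985) = (1/(-107 + 47) + 12522)*(-4831 + 46985) = (1/(-60) + 12522)*42154 = (-1/60 + 12522)*42154 = (751319/60)*42154 = 15835550563/30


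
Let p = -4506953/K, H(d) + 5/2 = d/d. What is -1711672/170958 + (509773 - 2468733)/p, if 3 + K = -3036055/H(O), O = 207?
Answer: 338920462552907572/385249835487 ≈ 8.7974e+5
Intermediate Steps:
H(d) = -3/2 (H(d) = -5/2 + d/d = -5/2 + 1 = -3/2)
K = 6072101/3 (K = -3 - 3036055/(-3/2) = -3 - 3036055*(-⅔) = -3 + 6072110/3 = 6072101/3 ≈ 2.0240e+6)
p = -13520859/6072101 (p = -4506953/6072101/3 = -4506953*3/6072101 = -13520859/6072101 ≈ -2.2267)
-1711672/170958 + (509773 - 2468733)/p = -1711672/170958 + (509773 - 2468733)/(-13520859/6072101) = -1711672*1/170958 - 1958960*(-6072101/13520859) = -855836/85479 + 11895002974960/13520859 = 338920462552907572/385249835487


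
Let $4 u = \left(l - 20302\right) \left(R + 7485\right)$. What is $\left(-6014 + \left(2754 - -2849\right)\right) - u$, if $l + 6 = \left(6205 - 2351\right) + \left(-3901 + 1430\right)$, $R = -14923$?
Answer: $- \frac{70382897}{2} \approx -3.5191 \cdot 10^{7}$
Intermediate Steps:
$l = 1377$ ($l = -6 + \left(\left(6205 - 2351\right) + \left(-3901 + 1430\right)\right) = -6 + \left(3854 - 2471\right) = -6 + 1383 = 1377$)
$u = \frac{70382075}{2}$ ($u = \frac{\left(1377 - 20302\right) \left(-14923 + 7485\right)}{4} = \frac{\left(-18925\right) \left(-7438\right)}{4} = \frac{1}{4} \cdot 140764150 = \frac{70382075}{2} \approx 3.5191 \cdot 10^{7}$)
$\left(-6014 + \left(2754 - -2849\right)\right) - u = \left(-6014 + \left(2754 - -2849\right)\right) - \frac{70382075}{2} = \left(-6014 + \left(2754 + 2849\right)\right) - \frac{70382075}{2} = \left(-6014 + 5603\right) - \frac{70382075}{2} = -411 - \frac{70382075}{2} = - \frac{70382897}{2}$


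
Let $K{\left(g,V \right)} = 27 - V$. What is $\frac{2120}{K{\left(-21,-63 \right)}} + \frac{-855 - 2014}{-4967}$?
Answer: $\frac{1078825}{44703} \approx 24.133$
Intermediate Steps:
$\frac{2120}{K{\left(-21,-63 \right)}} + \frac{-855 - 2014}{-4967} = \frac{2120}{27 - -63} + \frac{-855 - 2014}{-4967} = \frac{2120}{27 + 63} + \left(-855 - 2014\right) \left(- \frac{1}{4967}\right) = \frac{2120}{90} - - \frac{2869}{4967} = 2120 \cdot \frac{1}{90} + \frac{2869}{4967} = \frac{212}{9} + \frac{2869}{4967} = \frac{1078825}{44703}$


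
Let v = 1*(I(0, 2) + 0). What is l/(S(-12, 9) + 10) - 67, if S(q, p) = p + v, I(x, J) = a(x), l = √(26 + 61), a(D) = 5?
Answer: -67 + √87/24 ≈ -66.611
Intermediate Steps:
l = √87 ≈ 9.3274
I(x, J) = 5
v = 5 (v = 1*(5 + 0) = 1*5 = 5)
S(q, p) = 5 + p (S(q, p) = p + 5 = 5 + p)
l/(S(-12, 9) + 10) - 67 = √87/((5 + 9) + 10) - 67 = √87/(14 + 10) - 67 = √87/24 - 67 = -67 + √87/24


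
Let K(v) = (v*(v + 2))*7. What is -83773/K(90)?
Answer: -83773/57960 ≈ -1.4454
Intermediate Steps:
K(v) = 7*v*(2 + v) (K(v) = (v*(2 + v))*7 = 7*v*(2 + v))
-83773/K(90) = -83773*1/(630*(2 + 90)) = -83773/(7*90*92) = -83773/57960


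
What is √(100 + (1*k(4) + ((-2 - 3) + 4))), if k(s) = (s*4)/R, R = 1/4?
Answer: √163 ≈ 12.767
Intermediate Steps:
R = ¼ ≈ 0.25000
k(s) = 16*s (k(s) = (s*4)/(¼) = (4*s)*4 = 16*s)
√(100 + (1*k(4) + ((-2 - 3) + 4))) = √(100 + (1*(16*4) + ((-2 - 3) + 4))) = √(100 + (1*64 + (-5 + 4))) = √(100 + (64 - 1)) = √(100 + 63) = √163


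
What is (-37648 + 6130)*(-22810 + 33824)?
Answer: -347139252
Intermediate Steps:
(-37648 + 6130)*(-22810 + 33824) = -31518*11014 = -347139252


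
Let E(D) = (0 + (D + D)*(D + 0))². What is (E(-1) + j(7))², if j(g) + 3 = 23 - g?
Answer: 289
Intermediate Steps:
j(g) = 20 - g (j(g) = -3 + (23 - g) = 20 - g)
E(D) = 4*D⁴ (E(D) = (0 + (2*D)*D)² = (0 + 2*D²)² = (2*D²)² = 4*D⁴)
(E(-1) + j(7))² = (4*(-1)⁴ + (20 - 1*7))² = (4*1 + (20 - 7))² = (4 + 13)² = 17² = 289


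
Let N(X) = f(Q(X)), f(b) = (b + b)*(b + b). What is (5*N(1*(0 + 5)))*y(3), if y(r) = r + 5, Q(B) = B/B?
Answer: 160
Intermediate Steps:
Q(B) = 1
f(b) = 4*b² (f(b) = (2*b)*(2*b) = 4*b²)
N(X) = 4 (N(X) = 4*1² = 4*1 = 4)
y(r) = 5 + r
(5*N(1*(0 + 5)))*y(3) = (5*4)*(5 + 3) = 20*8 = 160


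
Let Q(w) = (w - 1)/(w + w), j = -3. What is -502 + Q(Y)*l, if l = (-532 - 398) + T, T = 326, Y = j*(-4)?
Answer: -4673/6 ≈ -778.83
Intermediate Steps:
Y = 12 (Y = -3*(-4) = 12)
l = -604 (l = (-532 - 398) + 326 = -930 + 326 = -604)
Q(w) = (-1 + w)/(2*w) (Q(w) = (-1 + w)/((2*w)) = (-1 + w)*(1/(2*w)) = (-1 + w)/(2*w))
-502 + Q(Y)*l = -502 + ((½)*(-1 + 12)/12)*(-604) = -502 + ((½)*(1/12)*11)*(-604) = -502 + (11/24)*(-604) = -502 - 1661/6 = -4673/6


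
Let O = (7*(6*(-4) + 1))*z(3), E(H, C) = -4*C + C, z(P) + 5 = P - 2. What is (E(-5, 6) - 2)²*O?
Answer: 257600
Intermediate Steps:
z(P) = -7 + P (z(P) = -5 + (P - 2) = -5 + (-2 + P) = -7 + P)
E(H, C) = -3*C
O = 644 (O = (7*(6*(-4) + 1))*(-7 + 3) = (7*(-24 + 1))*(-4) = (7*(-23))*(-4) = -161*(-4) = 644)
(E(-5, 6) - 2)²*O = (-3*6 - 2)²*644 = (-18 - 2)²*644 = (-20)²*644 = 400*644 = 257600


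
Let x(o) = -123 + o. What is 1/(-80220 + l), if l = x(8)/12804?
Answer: -12804/1027136995 ≈ -1.2466e-5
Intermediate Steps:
l = -115/12804 (l = (-123 + 8)/12804 = -115*1/12804 = -115/12804 ≈ -0.0089816)
1/(-80220 + l) = 1/(-80220 - 115/12804) = 1/(-1027136995/12804) = -12804/1027136995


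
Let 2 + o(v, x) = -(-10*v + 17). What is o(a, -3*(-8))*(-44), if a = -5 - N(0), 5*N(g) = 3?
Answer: 3300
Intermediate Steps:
N(g) = ⅗ (N(g) = (⅕)*3 = ⅗)
a = -28/5 (a = -5 - 1*⅗ = -5 - ⅗ = -28/5 ≈ -5.6000)
o(v, x) = -19 + 10*v (o(v, x) = -2 - (-10*v + 17) = -2 - (17 - 10*v) = -2 + (-17 + 10*v) = -19 + 10*v)
o(a, -3*(-8))*(-44) = (-19 + 10*(-28/5))*(-44) = (-19 - 56)*(-44) = -75*(-44) = 3300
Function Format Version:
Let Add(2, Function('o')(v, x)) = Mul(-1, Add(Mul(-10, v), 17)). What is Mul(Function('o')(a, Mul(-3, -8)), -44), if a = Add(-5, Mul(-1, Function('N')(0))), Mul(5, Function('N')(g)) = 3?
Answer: 3300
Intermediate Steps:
Function('N')(g) = Rational(3, 5) (Function('N')(g) = Mul(Rational(1, 5), 3) = Rational(3, 5))
a = Rational(-28, 5) (a = Add(-5, Mul(-1, Rational(3, 5))) = Add(-5, Rational(-3, 5)) = Rational(-28, 5) ≈ -5.6000)
Function('o')(v, x) = Add(-19, Mul(10, v)) (Function('o')(v, x) = Add(-2, Mul(-1, Add(Mul(-10, v), 17))) = Add(-2, Mul(-1, Add(17, Mul(-10, v)))) = Add(-2, Add(-17, Mul(10, v))) = Add(-19, Mul(10, v)))
Mul(Function('o')(a, Mul(-3, -8)), -44) = Mul(Add(-19, Mul(10, Rational(-28, 5))), -44) = Mul(Add(-19, -56), -44) = Mul(-75, -44) = 3300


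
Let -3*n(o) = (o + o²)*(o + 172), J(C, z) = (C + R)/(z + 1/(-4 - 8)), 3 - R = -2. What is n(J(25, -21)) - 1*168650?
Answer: -2731718939090/16194277 ≈ -1.6868e+5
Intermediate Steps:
R = 5 (R = 3 - 1*(-2) = 3 + 2 = 5)
J(C, z) = (5 + C)/(-1/12 + z) (J(C, z) = (C + 5)/(z + 1/(-4 - 8)) = (5 + C)/(z + 1/(-12)) = (5 + C)/(z - 1/12) = (5 + C)/(-1/12 + z))
n(o) = -(172 + o)*(o + o²)/3 (n(o) = -(o + o²)*(o + 172)/3 = -(o + o²)*(172 + o)/3 = -(172 + o)*(o + o²)/3)
n(J(25, -21)) - 1*168650 = -12*(5 + 25)/(-1 + 12*(-21))*(172 + (12*(5 + 25)/(-1 + 12*(-21)))² + 173*(12*(5 + 25)/(-1 + 12*(-21))))/3 - 1*168650 = -12*30/(-1 - 252)*(172 + (12*30/(-1 - 252))² + 173*(12*30/(-1 - 252)))/3 - 168650 = -12*30/(-253)*(172 + (12*30/(-253))² + 173*(12*30/(-253)))/3 - 168650 = -12*(-1/253)*30*(172 + (12*(-1/253)*30)² + 173*(12*(-1/253)*30))/3 - 168650 = -⅓*(-360/253)*(172 + (-360/253)² + 173*(-360/253)) - 168650 = -⅓*(-360/253)*(172 + 129600/64009 - 62280/253) - 168650 = -⅓*(-360/253)*(-4617692/64009) - 168650 = -554123040/16194277 - 168650 = -2731718939090/16194277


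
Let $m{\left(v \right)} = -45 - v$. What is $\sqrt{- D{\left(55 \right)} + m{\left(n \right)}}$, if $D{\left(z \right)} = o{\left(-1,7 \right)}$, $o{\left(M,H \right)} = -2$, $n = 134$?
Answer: $i \sqrt{177} \approx 13.304 i$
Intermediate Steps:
$D{\left(z \right)} = -2$
$\sqrt{- D{\left(55 \right)} + m{\left(n \right)}} = \sqrt{\left(-1\right) \left(-2\right) - 179} = \sqrt{2 - 179} = \sqrt{-177} = i \sqrt{177}$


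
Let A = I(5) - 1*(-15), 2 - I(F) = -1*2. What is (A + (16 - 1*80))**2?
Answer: 2025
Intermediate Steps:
I(F) = 4 (I(F) = 2 - (-1)*2 = 2 - 1*(-2) = 2 + 2 = 4)
A = 19 (A = 4 - 1*(-15) = 4 + 15 = 19)
(A + (16 - 1*80))**2 = (19 + (16 - 1*80))**2 = (19 + (16 - 80))**2 = (19 - 64)**2 = (-45)**2 = 2025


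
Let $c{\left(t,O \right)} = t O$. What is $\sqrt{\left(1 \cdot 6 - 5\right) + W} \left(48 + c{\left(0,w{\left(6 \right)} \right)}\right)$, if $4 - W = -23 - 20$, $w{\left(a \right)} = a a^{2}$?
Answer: $192 \sqrt{3} \approx 332.55$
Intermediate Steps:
$w{\left(a \right)} = a^{3}$
$c{\left(t,O \right)} = O t$
$W = 47$ ($W = 4 - \left(-23 - 20\right) = 4 - -43 = 4 + 43 = 47$)
$\sqrt{\left(1 \cdot 6 - 5\right) + W} \left(48 + c{\left(0,w{\left(6 \right)} \right)}\right) = \sqrt{\left(1 \cdot 6 - 5\right) + 47} \left(48 + 6^{3} \cdot 0\right) = \sqrt{\left(6 - 5\right) + 47} \left(48 + 216 \cdot 0\right) = \sqrt{1 + 47} \left(48 + 0\right) = \sqrt{48} \cdot 48 = 4 \sqrt{3} \cdot 48 = 192 \sqrt{3}$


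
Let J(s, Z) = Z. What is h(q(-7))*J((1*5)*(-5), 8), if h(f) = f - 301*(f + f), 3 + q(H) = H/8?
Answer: 18631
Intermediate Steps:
q(H) = -3 + H/8
h(f) = -601*f (h(f) = f - 602*f = -601*f)
h(q(-7))*J((1*5)*(-5), 8) = -601*(-3 + (1/8)*(-7))*8 = -601*(-3 - 7/8)*8 = -601*(-31/8)*8 = (18631/8)*8 = 18631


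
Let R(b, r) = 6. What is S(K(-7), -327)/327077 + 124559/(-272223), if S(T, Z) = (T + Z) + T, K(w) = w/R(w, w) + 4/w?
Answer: -40830347263/89037882171 ≈ -0.45857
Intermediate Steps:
K(w) = 4/w + w/6 (K(w) = w/6 + 4/w = 4/w + w/6)
S(T, Z) = Z + 2*T
S(K(-7), -327)/327077 + 124559/(-272223) = (-327 + 2*(4/(-7) + (⅙)*(-7)))/327077 + 124559/(-272223) = (-327 + 2*(4*(-⅐) - 7/6))*(1/327077) + 124559*(-1/272223) = (-327 + 2*(-4/7 - 7/6))*(1/327077) - 124559/272223 = (-327 + 2*(-73/42))*(1/327077) - 124559/272223 = (-327 - 73/21)*(1/327077) - 124559/272223 = -6940/21*1/327077 - 124559/272223 = -6940/6868617 - 124559/272223 = -40830347263/89037882171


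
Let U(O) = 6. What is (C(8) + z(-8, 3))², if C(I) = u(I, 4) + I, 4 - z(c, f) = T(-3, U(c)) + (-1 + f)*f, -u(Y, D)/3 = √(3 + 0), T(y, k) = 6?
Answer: 27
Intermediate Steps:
u(Y, D) = -3*√3 (u(Y, D) = -3*√(3 + 0) = -3*√3)
z(c, f) = -2 - f*(-1 + f) (z(c, f) = 4 - (6 + (-1 + f)*f) = 4 - (6 + f*(-1 + f)) = 4 + (-6 - f*(-1 + f)) = -2 - f*(-1 + f))
C(I) = I - 3*√3 (C(I) = -3*√3 + I = I - 3*√3)
(C(8) + z(-8, 3))² = ((8 - 3*√3) + (-2 + 3 - 1*3²))² = ((8 - 3*√3) + (-2 + 3 - 1*9))² = ((8 - 3*√3) + (-2 + 3 - 9))² = ((8 - 3*√3) - 8)² = (-3*√3)² = 27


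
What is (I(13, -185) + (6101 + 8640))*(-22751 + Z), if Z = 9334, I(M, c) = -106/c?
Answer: -36590721647/185 ≈ -1.9779e+8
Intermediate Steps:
(I(13, -185) + (6101 + 8640))*(-22751 + Z) = (-106/(-185) + (6101 + 8640))*(-22751 + 9334) = (-106*(-1/185) + 14741)*(-13417) = (106/185 + 14741)*(-13417) = (2727191/185)*(-13417) = -36590721647/185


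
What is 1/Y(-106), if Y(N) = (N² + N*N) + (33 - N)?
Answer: 1/22611 ≈ 4.4226e-5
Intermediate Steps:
Y(N) = 33 - N + 2*N² (Y(N) = (N² + N²) + (33 - N) = 2*N² + (33 - N) = 33 - N + 2*N²)
1/Y(-106) = 1/(33 - 1*(-106) + 2*(-106)²) = 1/(33 + 106 + 2*11236) = 1/(33 + 106 + 22472) = 1/22611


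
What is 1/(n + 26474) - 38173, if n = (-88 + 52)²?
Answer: -1060064209/27770 ≈ -38173.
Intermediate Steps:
n = 1296 (n = (-36)² = 1296)
1/(n + 26474) - 38173 = 1/(1296 + 26474) - 38173 = 1/27770 - 38173 = -1060064209/27770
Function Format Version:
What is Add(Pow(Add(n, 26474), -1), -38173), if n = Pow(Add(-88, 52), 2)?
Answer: Rational(-1060064209, 27770) ≈ -38173.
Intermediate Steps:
n = 1296 (n = Pow(-36, 2) = 1296)
Add(Pow(Add(n, 26474), -1), -38173) = Add(Pow(Add(1296, 26474), -1), -38173) = Add(Pow(27770, -1), -38173) = Add(Rational(1, 27770), -38173) = Rational(-1060064209, 27770)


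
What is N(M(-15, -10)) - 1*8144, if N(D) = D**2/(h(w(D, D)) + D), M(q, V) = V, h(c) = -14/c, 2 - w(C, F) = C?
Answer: -546248/67 ≈ -8153.0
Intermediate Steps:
w(C, F) = 2 - C
N(D) = D**2/(D - 14/(2 - D)) (N(D) = D**2/(-14/(2 - D) + D) = D**2/(D - 14/(2 - D)))
N(M(-15, -10)) - 1*8144 = (-10)**2*(-2 - 10)/(14 - 10*(-2 - 10)) - 1*8144 = 100*(-12)/(14 - 10*(-12)) - 8144 = 100*(-12)/(14 + 120) - 8144 = 100*(-12)/134 - 8144 = 100*(1/134)*(-12) - 8144 = -600/67 - 8144 = -546248/67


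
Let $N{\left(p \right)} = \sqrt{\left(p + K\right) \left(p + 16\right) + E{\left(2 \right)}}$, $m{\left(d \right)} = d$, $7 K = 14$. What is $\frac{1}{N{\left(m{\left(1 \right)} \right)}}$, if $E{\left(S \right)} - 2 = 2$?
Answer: $\frac{\sqrt{55}}{55} \approx 0.13484$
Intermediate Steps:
$K = 2$ ($K = \frac{1}{7} \cdot 14 = 2$)
$E{\left(S \right)} = 4$ ($E{\left(S \right)} = 2 + 2 = 4$)
$N{\left(p \right)} = \sqrt{4 + \left(2 + p\right) \left(16 + p\right)}$ ($N{\left(p \right)} = \sqrt{\left(p + 2\right) \left(p + 16\right) + 4} = \sqrt{\left(2 + p\right) \left(16 + p\right) + 4} = \sqrt{4 + \left(2 + p\right) \left(16 + p\right)}$)
$\frac{1}{N{\left(m{\left(1 \right)} \right)}} = \frac{1}{\sqrt{36 + 1^{2} + 18 \cdot 1}} = \frac{1}{\sqrt{36 + 1 + 18}} = \frac{1}{\sqrt{55}} = \frac{\sqrt{55}}{55}$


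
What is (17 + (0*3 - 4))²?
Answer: 169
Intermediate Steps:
(17 + (0*3 - 4))² = (17 + (0 - 4))² = (17 - 4)² = 13² = 169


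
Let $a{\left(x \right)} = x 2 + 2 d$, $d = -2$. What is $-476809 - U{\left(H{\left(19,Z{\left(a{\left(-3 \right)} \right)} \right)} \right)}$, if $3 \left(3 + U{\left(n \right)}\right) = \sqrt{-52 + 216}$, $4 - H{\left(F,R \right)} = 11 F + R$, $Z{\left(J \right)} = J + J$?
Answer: $-476806 - \frac{2 \sqrt{41}}{3} \approx -4.7681 \cdot 10^{5}$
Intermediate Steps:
$a{\left(x \right)} = -4 + 2 x$ ($a{\left(x \right)} = x 2 + 2 \left(-2\right) = 2 x - 4 = -4 + 2 x$)
$Z{\left(J \right)} = 2 J$
$H{\left(F,R \right)} = 4 - R - 11 F$ ($H{\left(F,R \right)} = 4 - \left(11 F + R\right) = 4 - \left(R + 11 F\right) = 4 - R - 11 F$)
$U{\left(n \right)} = -3 + \frac{2 \sqrt{41}}{3}$ ($U{\left(n \right)} = -3 + \frac{\sqrt{-52 + 216}}{3} = -3 + \frac{\sqrt{164}}{3} = -3 + \frac{2 \sqrt{41}}{3}$)
$-476809 - U{\left(H{\left(19,Z{\left(a{\left(-3 \right)} \right)} \right)} \right)} = -476809 - \left(-3 + \frac{2 \sqrt{41}}{3}\right) = -476809 + \left(3 - \frac{2 \sqrt{41}}{3}\right) = -476806 - \frac{2 \sqrt{41}}{3}$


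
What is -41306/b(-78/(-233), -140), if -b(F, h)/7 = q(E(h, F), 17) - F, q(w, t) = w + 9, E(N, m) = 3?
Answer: 4812149/9513 ≈ 505.85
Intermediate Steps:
q(w, t) = 9 + w
b(F, h) = -84 + 7*F (b(F, h) = -7*((9 + 3) - F) = -7*(12 - F) = -84 + 7*F)
-41306/b(-78/(-233), -140) = -41306/(-84 + 7*(-78/(-233))) = -41306/(-84 + 7*(-78*(-1/233))) = -41306/(-84 + 7*(78/233)) = -41306/(-84 + 546/233) = -41306/(-19026/233) = -41306*(-233/19026) = 4812149/9513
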